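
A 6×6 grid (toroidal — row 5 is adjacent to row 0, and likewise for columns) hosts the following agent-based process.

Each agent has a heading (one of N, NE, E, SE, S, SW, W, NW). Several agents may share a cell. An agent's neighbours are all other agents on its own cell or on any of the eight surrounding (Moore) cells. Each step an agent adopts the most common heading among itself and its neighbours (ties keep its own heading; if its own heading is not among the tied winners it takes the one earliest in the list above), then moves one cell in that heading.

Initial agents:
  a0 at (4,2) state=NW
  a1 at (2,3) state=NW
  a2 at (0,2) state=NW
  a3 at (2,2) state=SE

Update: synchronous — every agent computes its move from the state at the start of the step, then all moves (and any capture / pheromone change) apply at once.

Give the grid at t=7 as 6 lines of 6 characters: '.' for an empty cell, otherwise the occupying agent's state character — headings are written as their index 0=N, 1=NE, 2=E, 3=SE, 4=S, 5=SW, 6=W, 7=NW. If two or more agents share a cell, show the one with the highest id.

......
..7...
......
.7.3..
......
.7....

t=1: a0@(3,1):NW a1@(1,2):NW a2@(5,1):NW a3@(3,3):SE
t=2: a0@(2,0):NW a1@(0,1):NW a2@(4,0):NW a3@(4,4):SE
t=3: a0@(1,5):NW a1@(5,0):NW a2@(3,5):NW a3@(5,5):SE
t=4: a0@(0,4):NW a1@(4,5):NW a2@(2,4):NW a3@(0,0):SE
t=5: a0@(5,3):NW a1@(3,4):NW a2@(1,3):NW a3@(1,1):SE
t=6: a0@(4,2):NW a1@(2,3):NW a2@(0,2):NW a3@(2,2):SE
t=7: a0@(3,1):NW a1@(1,2):NW a2@(5,1):NW a3@(3,3):SE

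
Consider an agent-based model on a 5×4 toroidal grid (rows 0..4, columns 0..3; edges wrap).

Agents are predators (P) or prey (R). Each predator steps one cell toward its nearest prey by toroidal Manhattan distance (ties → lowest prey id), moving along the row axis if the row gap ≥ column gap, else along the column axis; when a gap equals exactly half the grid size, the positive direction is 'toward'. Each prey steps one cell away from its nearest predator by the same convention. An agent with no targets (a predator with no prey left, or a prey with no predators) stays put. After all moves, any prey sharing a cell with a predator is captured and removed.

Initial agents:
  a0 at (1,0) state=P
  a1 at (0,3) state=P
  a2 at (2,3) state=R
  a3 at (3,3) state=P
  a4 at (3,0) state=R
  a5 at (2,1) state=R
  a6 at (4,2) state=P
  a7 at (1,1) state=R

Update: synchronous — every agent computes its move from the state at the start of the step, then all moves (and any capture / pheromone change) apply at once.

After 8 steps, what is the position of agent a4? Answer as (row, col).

t=1: a0@(1,1):P a1@(1,3):P a3@(2,3):P a4@(3,1):R a5@(3,1):R a6@(3,2):P a7@(1,2):R
t=2: a0@(1,2):P a1@(1,2):P a3@(1,3):P a4@(3,0):R a5@(3,0):R a6@(3,1):P
t=3: a0@(2,2):P a1@(2,2):P a3@(2,3):P a4@(3,3):R a5@(3,3):R a6@(3,0):P
t=4: a0@(3,2):P a1@(3,2):P a3@(3,3):P a4@(4,3):R a5@(4,3):R a6@(3,3):P
t=5: a0@(4,2):P a1@(4,2):P a3@(4,3):P a4@(0,3):R a5@(0,3):R a6@(4,3):P
t=6: a0@(0,2):P a1@(0,2):P a3@(0,3):P a4@(1,3):R a5@(1,3):R a6@(0,3):P
t=7: a0@(1,2):P a1@(1,2):P a3@(1,3):P a4@(2,3):R a5@(2,3):R a6@(1,3):P
t=8: a0@(2,2):P a1@(2,2):P a3@(2,3):P a4@(3,3):R a5@(3,3):R a6@(2,3):P

(3, 3)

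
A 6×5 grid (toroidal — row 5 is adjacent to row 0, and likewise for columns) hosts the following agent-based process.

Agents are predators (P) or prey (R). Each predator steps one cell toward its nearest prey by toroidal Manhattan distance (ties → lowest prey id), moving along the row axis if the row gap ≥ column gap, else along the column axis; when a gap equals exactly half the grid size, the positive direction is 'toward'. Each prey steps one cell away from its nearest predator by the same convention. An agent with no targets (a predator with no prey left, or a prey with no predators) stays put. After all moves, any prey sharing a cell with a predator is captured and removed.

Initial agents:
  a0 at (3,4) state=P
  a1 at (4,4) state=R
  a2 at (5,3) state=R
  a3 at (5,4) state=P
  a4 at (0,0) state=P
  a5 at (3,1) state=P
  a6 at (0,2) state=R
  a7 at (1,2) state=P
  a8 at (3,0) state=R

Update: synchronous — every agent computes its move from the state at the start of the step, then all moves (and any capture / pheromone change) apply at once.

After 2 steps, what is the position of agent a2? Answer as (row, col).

(4, 2)

t=1: a0@(4,4):P a1@(5,4):R a2@(5,2):R a3@(4,4):P a4@(0,1):P a5@(3,0):P a6@(5,2):R a7@(0,2):P a8@(3,1):R
t=2: a0@(5,4):P a1@(0,4):R a2@(4,2):R a3@(5,4):P a4@(5,1):P a5@(3,1):P a6@(4,2):R a7@(5,2):P a8@(3,2):R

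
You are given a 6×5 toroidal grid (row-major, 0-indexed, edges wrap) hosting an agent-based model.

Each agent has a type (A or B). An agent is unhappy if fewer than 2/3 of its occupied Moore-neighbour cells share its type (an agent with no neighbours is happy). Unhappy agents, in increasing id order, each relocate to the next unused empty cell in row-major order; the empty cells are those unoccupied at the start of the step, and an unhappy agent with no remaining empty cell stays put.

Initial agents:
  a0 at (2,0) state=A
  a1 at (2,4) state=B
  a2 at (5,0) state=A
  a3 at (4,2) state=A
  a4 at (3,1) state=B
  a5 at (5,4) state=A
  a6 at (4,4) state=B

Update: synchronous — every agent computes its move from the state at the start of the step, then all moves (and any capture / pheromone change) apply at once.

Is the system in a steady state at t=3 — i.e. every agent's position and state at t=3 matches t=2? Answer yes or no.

no

t=1: a0@(0,0):A a1@(0,1):B a2@(0,2):A a3@(0,3):A a4@(0,4):B a5@(1,0):A a6@(1,1):B
t=2: a0@(1,2):A a1@(1,3):B a2@(1,4):A a3@(2,0):A a4@(2,1):B a5@(2,2):A a6@(2,3):B
t=3: a0@(0,0):A a1@(0,1):B a2@(0,2):A a3@(0,3):A a4@(0,4):B a5@(1,0):A a6@(1,1):B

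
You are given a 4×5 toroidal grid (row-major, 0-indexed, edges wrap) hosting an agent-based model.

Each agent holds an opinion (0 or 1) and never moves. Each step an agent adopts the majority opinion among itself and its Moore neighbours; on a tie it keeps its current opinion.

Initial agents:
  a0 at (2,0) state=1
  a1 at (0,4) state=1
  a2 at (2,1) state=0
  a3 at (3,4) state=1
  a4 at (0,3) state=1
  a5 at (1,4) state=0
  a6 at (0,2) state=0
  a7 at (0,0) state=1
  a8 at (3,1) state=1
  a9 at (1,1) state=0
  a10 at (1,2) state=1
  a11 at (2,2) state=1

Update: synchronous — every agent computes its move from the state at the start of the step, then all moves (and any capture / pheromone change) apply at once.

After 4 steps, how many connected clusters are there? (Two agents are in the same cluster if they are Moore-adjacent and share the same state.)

1

t=1: a0@(2,0):1 a1@(0,4):1 a2@(2,1):1 a3@(3,4):1 a4@(0,3):1 a5@(1,4):1 a6@(0,2):1 a7@(0,0):1 a8@(3,1):1 a9@(1,1):1 a10@(1,2):1 a11@(2,2):1
t=2: (unchanged — steady state)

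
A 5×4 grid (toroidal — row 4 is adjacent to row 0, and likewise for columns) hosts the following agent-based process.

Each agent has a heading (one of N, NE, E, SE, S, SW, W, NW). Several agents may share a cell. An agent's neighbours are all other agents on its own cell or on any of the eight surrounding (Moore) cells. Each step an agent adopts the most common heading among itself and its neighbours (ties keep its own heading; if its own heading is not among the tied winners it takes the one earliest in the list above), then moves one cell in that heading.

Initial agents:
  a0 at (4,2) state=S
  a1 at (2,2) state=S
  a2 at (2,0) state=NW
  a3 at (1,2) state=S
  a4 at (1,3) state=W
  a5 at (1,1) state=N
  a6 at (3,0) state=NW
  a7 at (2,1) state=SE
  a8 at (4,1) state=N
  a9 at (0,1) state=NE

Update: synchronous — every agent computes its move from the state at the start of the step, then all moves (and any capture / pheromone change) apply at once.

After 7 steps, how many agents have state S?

t=1: a0@(0,2):S a1@(3,2):S a2@(1,3):NW a3@(2,2):S a4@(2,3):S a5@(2,1):S a6@(2,3):NW a7@(3,1):S a8@(3,1):N a9@(4,1):N
t=2: a0@(1,2):S a1@(4,2):S a2@(2,3):S a3@(3,2):S a4@(3,3):S a5@(3,1):S a6@(3,3):S a7@(4,1):S a8@(4,1):S a9@(0,1):S
t=3: a0@(2,2):S a1@(0,2):S a2@(3,3):S a3@(4,2):S a4@(4,3):S a5@(4,1):S a6@(4,3):S a7@(0,1):S a8@(0,1):S a9@(1,1):S
t=4: a0@(3,2):S a1@(1,2):S a2@(4,3):S a3@(0,2):S a4@(0,3):S a5@(0,1):S a6@(0,3):S a7@(1,1):S a8@(1,1):S a9@(2,1):S
t=5: a0@(4,2):S a1@(2,2):S a2@(0,3):S a3@(1,2):S a4@(1,3):S a5@(1,1):S a6@(1,3):S a7@(2,1):S a8@(2,1):S a9@(3,1):S
t=6: a0@(0,2):S a1@(3,2):S a2@(1,3):S a3@(2,2):S a4@(2,3):S a5@(2,1):S a6@(2,3):S a7@(3,1):S a8@(3,1):S a9@(4,1):S
t=7: a0@(1,2):S a1@(4,2):S a2@(2,3):S a3@(3,2):S a4@(3,3):S a5@(3,1):S a6@(3,3):S a7@(4,1):S a8@(4,1):S a9@(0,1):S

10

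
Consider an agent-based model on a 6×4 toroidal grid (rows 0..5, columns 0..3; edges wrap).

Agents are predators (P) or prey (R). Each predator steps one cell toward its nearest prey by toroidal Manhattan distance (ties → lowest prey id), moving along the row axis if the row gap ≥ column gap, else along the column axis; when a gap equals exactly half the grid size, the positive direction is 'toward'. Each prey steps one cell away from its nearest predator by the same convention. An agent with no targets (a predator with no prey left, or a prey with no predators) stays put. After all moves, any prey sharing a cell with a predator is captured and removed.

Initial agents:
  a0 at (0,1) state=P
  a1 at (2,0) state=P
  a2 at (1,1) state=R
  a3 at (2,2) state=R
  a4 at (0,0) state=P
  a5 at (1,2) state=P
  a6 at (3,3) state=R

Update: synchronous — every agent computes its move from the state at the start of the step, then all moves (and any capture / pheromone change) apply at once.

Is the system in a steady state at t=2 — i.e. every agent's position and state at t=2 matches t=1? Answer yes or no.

t=1: a0@(1,1):P a1@(1,0):P a2@(2,1):R a3@(3,2):R a4@(1,0):P a5@(1,1):P a6@(4,3):R
t=2: a0@(2,1):P a1@(2,0):P a2@(3,1):R a3@(4,2):R a4@(2,0):P a5@(2,1):P a6@(3,3):R

no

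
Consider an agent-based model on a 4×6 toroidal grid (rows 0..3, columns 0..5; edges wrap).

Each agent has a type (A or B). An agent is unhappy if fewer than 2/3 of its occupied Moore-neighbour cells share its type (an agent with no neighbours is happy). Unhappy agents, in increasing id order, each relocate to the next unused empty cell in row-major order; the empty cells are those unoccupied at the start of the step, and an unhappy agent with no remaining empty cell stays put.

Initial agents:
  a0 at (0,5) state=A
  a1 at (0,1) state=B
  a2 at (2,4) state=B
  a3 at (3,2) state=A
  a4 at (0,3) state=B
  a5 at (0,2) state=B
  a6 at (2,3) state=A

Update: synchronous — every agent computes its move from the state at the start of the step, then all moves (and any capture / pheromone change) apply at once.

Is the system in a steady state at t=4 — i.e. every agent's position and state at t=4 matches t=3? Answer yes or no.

no

t=1: a0@(0,5):A a1@(0,0):B a2@(0,4):B a3@(1,0):A a4@(1,1):B a5@(0,2):B a6@(1,2):A
t=2: a0@(0,1):A a1@(0,3):B a2@(1,3):B a3@(1,4):A a4@(1,5):B a5@(2,0):B a6@(2,1):A
t=3: a0@(0,1):A a1@(0,0):B a2@(0,2):B a3@(0,4):A a4@(0,5):B a5@(1,0):B a6@(1,1):A
t=4: a0@(0,3):A a1@(1,2):B a2@(1,3):B a3@(1,4):A a4@(0,5):B a5@(1,5):B a6@(2,0):A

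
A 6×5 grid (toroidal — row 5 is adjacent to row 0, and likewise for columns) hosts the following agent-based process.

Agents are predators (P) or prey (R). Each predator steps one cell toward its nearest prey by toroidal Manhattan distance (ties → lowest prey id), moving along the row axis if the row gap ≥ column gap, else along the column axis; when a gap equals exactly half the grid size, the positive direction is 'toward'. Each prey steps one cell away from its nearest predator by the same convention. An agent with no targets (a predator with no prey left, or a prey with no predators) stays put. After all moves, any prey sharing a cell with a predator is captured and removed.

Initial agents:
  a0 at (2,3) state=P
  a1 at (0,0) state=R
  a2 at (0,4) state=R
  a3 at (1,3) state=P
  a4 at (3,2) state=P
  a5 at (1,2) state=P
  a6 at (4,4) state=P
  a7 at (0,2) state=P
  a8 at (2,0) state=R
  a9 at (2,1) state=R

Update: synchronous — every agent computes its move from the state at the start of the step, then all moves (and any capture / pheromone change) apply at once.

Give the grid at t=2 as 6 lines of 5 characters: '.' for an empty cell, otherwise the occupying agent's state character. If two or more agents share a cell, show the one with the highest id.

P...P
.....
PP...
.....
.....
.....

t=1: a0@(2,4):P a1@(0,4):R a3@(0,3):P a4@(2,2):P a5@(2,2):P a6@(5,4):P a7@(0,1):P a8@(2,1):R a9@(2,0):R
t=2: a0@(2,0):P a3@(0,4):P a4@(2,1):P a5@(2,1):P a6@(0,4):P a7@(0,0):P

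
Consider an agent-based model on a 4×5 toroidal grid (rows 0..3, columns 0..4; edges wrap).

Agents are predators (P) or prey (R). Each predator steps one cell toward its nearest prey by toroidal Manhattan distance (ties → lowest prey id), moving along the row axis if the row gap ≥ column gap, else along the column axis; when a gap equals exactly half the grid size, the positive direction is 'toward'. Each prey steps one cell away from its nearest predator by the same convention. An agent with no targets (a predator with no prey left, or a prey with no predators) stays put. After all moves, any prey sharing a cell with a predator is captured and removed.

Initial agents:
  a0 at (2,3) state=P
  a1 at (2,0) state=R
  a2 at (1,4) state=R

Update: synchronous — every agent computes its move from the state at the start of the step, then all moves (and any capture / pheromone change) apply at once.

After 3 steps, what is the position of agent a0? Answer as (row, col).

t=1: a0@(2,4):P a1@(2,1):R a2@(0,4):R
t=2: a0@(2,0):P a1@(2,2):R a2@(3,4):R
t=3: a0@(2,1):P a1@(2,3):R a2@(0,4):R

(2, 1)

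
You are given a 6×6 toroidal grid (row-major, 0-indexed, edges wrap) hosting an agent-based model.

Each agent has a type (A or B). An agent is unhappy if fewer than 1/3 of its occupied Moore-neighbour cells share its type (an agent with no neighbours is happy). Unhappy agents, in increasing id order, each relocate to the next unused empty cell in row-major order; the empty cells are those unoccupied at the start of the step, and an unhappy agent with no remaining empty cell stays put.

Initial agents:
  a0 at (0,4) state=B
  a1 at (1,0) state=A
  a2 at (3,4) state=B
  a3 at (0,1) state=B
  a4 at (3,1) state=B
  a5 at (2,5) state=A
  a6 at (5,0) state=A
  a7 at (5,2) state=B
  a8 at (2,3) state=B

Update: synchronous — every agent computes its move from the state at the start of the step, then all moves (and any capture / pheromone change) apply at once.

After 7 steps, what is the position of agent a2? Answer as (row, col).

t=1: a0@(0,4):B a1@(1,0):A a2@(3,4):B a3@(0,1):B a4@(3,1):B a5@(2,5):A a6@(0,0):A a7@(5,2):B a8@(2,3):B
t=2: (unchanged — steady state)

(3, 4)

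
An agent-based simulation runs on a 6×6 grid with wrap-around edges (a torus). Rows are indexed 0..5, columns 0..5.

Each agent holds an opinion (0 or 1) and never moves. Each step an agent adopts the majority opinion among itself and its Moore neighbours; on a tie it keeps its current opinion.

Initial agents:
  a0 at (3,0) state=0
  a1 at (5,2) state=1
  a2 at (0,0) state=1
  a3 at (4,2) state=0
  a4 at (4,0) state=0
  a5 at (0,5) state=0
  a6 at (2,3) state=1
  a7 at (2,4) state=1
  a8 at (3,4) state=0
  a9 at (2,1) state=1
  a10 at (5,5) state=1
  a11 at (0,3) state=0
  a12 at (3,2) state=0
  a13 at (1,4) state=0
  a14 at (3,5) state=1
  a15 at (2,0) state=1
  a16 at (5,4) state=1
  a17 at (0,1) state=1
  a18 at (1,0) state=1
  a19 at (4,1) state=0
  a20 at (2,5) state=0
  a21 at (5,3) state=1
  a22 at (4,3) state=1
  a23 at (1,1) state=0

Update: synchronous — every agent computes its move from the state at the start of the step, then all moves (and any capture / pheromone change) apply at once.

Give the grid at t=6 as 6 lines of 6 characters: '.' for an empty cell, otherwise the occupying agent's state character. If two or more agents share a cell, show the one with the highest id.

t=1: a0@(3,0):0 a1@(5,2):1 a2@(0,0):1 a3@(4,2):0 a4@(4,0):0 a5@(0,5):1 a6@(2,3):0 a7@(2,4):1 a8@(3,4):1 a9@(2,1):1 a10@(5,5):1 a11@(0,3):1 a12@(3,2):0 a13@(1,4):0 a14@(3,5):0 a15@(2,0):1 a16@(5,4):1 a17@(0,1):1 a18@(1,0):1 a19@(4,1):0 a20@(2,5):0 a21@(5,3):1 a22@(4,3):1 a23@(1,1):1
t=2: a0@(3,0):0 a1@(5,2):1 a2@(0,0):1 a3@(4,2):0 a4@(4,0):0 a5@(0,5):1 a6@(2,3):0 a7@(2,4):0 a8@(3,4):1 a9@(2,1):1 a10@(5,5):1 a11@(0,3):1 a12@(3,2):0 a13@(1,4):0 a14@(3,5):0 a15@(2,0):1 a16@(5,4):1 a17@(0,1):1 a18@(1,0):1 a19@(4,1):0 a20@(2,5):0 a21@(5,3):1 a22@(4,3):1 a23@(1,1):1
t=3: a0@(3,0):0 a1@(5,2):1 a2@(0,0):1 a3@(4,2):0 a4@(4,0):0 a5@(0,5):1 a6@(2,3):0 a7@(2,4):0 a8@(3,4):0 a9@(2,1):1 a10@(5,5):1 a11@(0,3):1 a12@(3,2):0 a13@(1,4):0 a14@(3,5):0 a15@(2,0):1 a16@(5,4):1 a17@(0,1):1 a18@(1,0):1 a19@(4,1):0 a20@(2,5):0 a21@(5,3):1 a22@(4,3):1 a23@(1,1):1
t=4: (unchanged — steady state)

11.1.1
11..0.
11.000
0.0.00
0001..
..1111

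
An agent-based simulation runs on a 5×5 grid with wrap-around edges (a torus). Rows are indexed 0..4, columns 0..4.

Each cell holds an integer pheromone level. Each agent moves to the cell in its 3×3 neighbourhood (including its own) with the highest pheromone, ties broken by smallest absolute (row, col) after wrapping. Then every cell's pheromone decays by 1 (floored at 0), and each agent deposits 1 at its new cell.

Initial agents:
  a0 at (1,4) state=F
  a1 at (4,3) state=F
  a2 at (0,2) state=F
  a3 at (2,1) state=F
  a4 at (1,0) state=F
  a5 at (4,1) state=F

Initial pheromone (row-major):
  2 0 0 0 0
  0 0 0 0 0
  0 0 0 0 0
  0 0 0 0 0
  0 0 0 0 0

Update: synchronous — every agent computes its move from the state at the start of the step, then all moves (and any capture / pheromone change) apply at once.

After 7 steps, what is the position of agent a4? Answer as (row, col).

(0, 0)

t=1: a0@(0,0) a1@(0,2) a2@(0,1) a3@(1,0) a4@(0,0) a5@(0,0) | pheromone: 4 1 1 0 0 / 1 0 0 0 0 / 0 0 0 0 0 / 0 0 0 0 0 / 0 0 0 0 0
t=2: a0@(0,0) a1@(0,1) a2@(0,0) a3@(0,0) a4@(0,0) a5@(0,0) | pheromone: 8 1 0 0 0 / 0 0 0 0 0 / 0 0 0 0 0 / 0 0 0 0 0 / 0 0 0 0 0
t=3: a0@(0,0) a1@(0,0) a2@(0,0) a3@(0,0) a4@(0,0) a5@(0,0) | pheromone: 13 0 0 0 0 / 0 0 0 0 0 / 0 0 0 0 0 / 0 0 0 0 0 / 0 0 0 0 0
t=4: a0@(0,0) a1@(0,0) a2@(0,0) a3@(0,0) a4@(0,0) a5@(0,0) | pheromone: 18 0 0 0 0 / 0 0 0 0 0 / 0 0 0 0 0 / 0 0 0 0 0 / 0 0 0 0 0
t=5: a0@(0,0) a1@(0,0) a2@(0,0) a3@(0,0) a4@(0,0) a5@(0,0) | pheromone: 23 0 0 0 0 / 0 0 0 0 0 / 0 0 0 0 0 / 0 0 0 0 0 / 0 0 0 0 0
t=6: a0@(0,0) a1@(0,0) a2@(0,0) a3@(0,0) a4@(0,0) a5@(0,0) | pheromone: 28 0 0 0 0 / 0 0 0 0 0 / 0 0 0 0 0 / 0 0 0 0 0 / 0 0 0 0 0
t=7: a0@(0,0) a1@(0,0) a2@(0,0) a3@(0,0) a4@(0,0) a5@(0,0) | pheromone: 33 0 0 0 0 / 0 0 0 0 0 / 0 0 0 0 0 / 0 0 0 0 0 / 0 0 0 0 0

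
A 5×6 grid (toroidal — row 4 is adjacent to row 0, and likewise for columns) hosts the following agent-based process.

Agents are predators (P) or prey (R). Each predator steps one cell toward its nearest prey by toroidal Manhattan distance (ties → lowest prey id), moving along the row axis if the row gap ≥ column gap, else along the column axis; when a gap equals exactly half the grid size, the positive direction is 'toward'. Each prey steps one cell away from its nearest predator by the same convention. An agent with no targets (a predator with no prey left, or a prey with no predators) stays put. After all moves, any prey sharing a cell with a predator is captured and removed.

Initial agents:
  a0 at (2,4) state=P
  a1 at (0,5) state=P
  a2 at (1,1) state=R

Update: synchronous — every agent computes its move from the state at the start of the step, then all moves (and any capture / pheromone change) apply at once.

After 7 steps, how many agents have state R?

t=1: a0@(2,5):P a1@(0,0):P a2@(1,2):R
t=2: a0@(2,0):P a1@(0,1):P a2@(1,3):R
t=3: a0@(2,1):P a1@(0,2):P a2@(1,4):R
t=4: a0@(2,2):P a1@(0,3):P a2@(1,5):R
t=5: a0@(2,3):P a1@(0,4):P a2@(1,0):R
t=6: a0@(2,4):P a1@(0,5):P a2@(1,1):R
t=7: a0@(2,5):P a1@(0,0):P a2@(1,2):R

1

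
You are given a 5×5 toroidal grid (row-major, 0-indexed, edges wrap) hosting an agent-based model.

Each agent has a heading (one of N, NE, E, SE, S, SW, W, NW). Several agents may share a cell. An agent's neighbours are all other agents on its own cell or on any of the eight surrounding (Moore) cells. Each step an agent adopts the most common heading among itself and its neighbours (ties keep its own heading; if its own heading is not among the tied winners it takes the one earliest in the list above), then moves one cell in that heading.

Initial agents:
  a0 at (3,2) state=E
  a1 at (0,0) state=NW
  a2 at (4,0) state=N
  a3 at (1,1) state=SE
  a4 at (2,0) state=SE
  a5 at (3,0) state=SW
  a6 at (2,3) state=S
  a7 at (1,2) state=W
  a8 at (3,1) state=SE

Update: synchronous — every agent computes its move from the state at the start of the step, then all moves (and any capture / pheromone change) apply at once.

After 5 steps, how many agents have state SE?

t=1: a0@(3,3):E a1@(4,4):NW a2@(3,0):N a3@(2,2):SE a4@(3,1):SE a5@(4,1):SE a6@(3,3):S a7@(1,1):W a8@(4,2):SE
t=2: a0@(4,4):SE a1@(3,3):NW a2@(4,1):SE a3@(3,3):SE a4@(4,2):SE a5@(0,2):SE a6@(4,4):SE a7@(1,0):W a8@(0,3):SE
t=3: a0@(0,0):SE a1@(4,4):SE a2@(0,2):SE a3@(4,4):SE a4@(0,3):SE a5@(1,3):SE a6@(0,0):SE a7@(1,4):W a8@(1,4):SE
t=4: a0@(1,1):SE a1@(0,0):SE a2@(1,3):SE a3@(0,0):SE a4@(1,4):SE a5@(2,4):SE a6@(1,1):SE a7@(2,0):SE a8@(2,0):SE
t=5: a0@(2,2):SE a1@(1,1):SE a2@(2,4):SE a3@(1,1):SE a4@(2,0):SE a5@(3,0):SE a6@(2,2):SE a7@(3,1):SE a8@(3,1):SE

9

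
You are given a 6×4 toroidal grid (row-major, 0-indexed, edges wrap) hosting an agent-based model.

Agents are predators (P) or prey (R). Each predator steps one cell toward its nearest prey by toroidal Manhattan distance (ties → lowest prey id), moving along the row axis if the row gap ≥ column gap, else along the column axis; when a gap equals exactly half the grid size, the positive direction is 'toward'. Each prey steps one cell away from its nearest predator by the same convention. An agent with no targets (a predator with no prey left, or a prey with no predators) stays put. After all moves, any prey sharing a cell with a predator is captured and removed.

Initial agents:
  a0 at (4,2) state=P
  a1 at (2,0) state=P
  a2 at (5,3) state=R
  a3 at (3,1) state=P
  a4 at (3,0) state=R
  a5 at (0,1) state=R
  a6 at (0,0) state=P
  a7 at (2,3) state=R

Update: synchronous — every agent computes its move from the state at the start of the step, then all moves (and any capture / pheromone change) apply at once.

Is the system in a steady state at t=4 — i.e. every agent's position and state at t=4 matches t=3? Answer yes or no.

no

t=1: a0@(5,2):P a1@(3,0):P a2@(0,3):R a3@(3,0):P a4@(4,0):R a5@(0,2):R a6@(0,1):P a7@(2,2):R
t=2: a0@(0,2):P a1@(4,0):P a2@(1,3):R a3@(4,0):P a4@(5,0):R a5@(1,2):R a6@(0,2):P a7@(1,2):R
t=3: a0@(1,2):P a1@(5,0):P a2@(2,3):R a3@(5,0):P a4@(0,0):R a5@(2,2):R a6@(1,2):P a7@(2,2):R
t=4: a0@(2,2):P a1@(0,0):P a2@(3,3):R a3@(0,0):P a4@(1,0):R a5@(3,2):R a6@(2,2):P a7@(3,2):R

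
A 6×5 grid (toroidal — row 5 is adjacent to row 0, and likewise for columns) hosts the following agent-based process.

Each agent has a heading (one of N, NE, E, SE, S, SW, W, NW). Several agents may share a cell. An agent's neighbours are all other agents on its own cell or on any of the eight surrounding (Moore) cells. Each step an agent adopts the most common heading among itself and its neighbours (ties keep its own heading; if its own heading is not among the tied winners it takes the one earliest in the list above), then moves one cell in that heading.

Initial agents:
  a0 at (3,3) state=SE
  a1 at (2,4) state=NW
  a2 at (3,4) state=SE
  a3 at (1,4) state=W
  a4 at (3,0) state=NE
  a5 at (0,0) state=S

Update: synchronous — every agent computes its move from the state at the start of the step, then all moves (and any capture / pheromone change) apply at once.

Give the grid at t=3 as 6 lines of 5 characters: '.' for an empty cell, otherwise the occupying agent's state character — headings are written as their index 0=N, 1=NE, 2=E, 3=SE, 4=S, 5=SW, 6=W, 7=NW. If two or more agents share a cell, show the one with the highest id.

.331.
.6...
.....
4....
.....
..3..

t=1: a0@(4,4):SE a1@(3,0):SE a2@(4,0):SE a3@(1,3):W a4@(2,1):NE a5@(1,0):S
t=2: a0@(5,0):SE a1@(4,1):SE a2@(5,1):SE a3@(1,2):W a4@(1,2):NE a5@(2,0):S
t=3: a0@(0,1):SE a1@(5,2):SE a2@(0,2):SE a3@(1,1):W a4@(0,3):NE a5@(3,0):S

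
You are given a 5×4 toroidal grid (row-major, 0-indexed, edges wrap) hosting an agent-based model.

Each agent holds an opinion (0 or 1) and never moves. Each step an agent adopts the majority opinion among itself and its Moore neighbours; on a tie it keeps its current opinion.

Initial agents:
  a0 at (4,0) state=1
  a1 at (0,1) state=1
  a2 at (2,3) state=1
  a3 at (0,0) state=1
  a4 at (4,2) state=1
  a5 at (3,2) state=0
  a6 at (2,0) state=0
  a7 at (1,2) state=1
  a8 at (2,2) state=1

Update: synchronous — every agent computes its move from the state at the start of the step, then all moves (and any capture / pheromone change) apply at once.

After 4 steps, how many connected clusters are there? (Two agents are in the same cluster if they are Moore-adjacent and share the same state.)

2

t=1: a0@(4,0):1 a1@(0,1):1 a2@(2,3):1 a3@(0,0):1 a4@(4,2):1 a5@(3,2):1 a6@(2,0):0 a7@(1,2):1 a8@(2,2):1
t=2: (unchanged — steady state)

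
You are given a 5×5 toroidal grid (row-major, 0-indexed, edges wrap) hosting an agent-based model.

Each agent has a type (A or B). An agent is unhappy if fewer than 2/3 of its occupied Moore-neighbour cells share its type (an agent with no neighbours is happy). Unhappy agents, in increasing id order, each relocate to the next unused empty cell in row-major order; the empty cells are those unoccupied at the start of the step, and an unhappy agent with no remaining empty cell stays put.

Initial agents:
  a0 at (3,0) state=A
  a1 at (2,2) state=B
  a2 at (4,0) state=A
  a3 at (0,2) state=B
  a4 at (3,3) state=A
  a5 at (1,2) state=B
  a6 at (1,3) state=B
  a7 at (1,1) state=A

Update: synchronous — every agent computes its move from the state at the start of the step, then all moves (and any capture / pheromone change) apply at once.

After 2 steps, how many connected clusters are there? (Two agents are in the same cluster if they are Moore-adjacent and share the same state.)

t=1: a0@(3,0):A a1@(0,0):B a2@(4,0):A a3@(0,2):B a4@(0,1):A a5@(1,2):B a6@(1,3):B a7@(0,3):A
t=2: a0@(3,0):A a1@(0,4):B a2@(4,0):A a3@(1,0):B a4@(1,1):A a5@(1,4):B a6@(1,3):B a7@(2,0):A

2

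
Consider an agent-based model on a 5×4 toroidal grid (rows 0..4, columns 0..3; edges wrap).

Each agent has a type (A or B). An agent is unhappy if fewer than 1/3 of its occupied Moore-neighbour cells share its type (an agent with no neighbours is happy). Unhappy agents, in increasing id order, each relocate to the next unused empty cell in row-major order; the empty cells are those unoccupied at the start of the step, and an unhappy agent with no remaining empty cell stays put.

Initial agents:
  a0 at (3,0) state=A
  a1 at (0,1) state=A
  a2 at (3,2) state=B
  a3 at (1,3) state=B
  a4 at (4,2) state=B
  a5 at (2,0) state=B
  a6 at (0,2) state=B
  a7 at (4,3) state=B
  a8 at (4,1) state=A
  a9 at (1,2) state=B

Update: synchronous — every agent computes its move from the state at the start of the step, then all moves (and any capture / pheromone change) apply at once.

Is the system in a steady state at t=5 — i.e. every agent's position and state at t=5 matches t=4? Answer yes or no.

yes

t=1: a0@(3,0):A a1@(0,0):A a2@(3,2):B a3@(1,3):B a4@(4,2):B a5@(2,0):B a6@(0,2):B a7@(4,3):B a8@(4,1):A a9@(1,2):B
t=2: (unchanged — steady state)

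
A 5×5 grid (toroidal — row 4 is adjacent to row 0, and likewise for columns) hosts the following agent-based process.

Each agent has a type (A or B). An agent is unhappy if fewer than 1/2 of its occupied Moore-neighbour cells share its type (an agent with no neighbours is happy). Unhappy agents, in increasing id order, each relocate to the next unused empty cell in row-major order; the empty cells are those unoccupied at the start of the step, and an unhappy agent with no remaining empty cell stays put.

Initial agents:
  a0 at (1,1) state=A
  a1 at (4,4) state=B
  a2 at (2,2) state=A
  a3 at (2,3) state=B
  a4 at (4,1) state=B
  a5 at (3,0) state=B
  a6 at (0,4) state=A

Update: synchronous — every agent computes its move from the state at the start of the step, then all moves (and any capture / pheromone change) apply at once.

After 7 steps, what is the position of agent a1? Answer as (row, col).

t=1: a0@(1,1):A a1@(4,4):B a2@(2,2):A a3@(0,0):B a4@(4,1):B a5@(3,0):B a6@(0,1):A
t=2: a0@(1,1):A a1@(4,4):B a2@(2,2):A a3@(0,0):B a4@(4,1):B a5@(3,0):B a6@(0,2):A
t=3: (unchanged — steady state)

(4, 4)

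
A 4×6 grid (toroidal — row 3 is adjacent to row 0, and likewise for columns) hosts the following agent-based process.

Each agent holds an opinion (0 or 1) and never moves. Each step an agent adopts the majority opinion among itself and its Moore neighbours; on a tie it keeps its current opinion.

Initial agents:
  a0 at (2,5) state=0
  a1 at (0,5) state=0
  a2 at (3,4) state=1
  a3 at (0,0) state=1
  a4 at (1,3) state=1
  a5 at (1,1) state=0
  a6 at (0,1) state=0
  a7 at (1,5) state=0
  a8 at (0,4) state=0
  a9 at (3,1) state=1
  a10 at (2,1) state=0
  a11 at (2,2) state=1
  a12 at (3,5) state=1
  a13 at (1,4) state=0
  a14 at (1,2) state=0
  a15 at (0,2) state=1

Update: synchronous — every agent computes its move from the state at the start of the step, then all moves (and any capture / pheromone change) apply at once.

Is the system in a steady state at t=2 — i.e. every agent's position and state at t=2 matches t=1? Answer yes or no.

no

t=1: a0@(2,5):0 a1@(0,5):0 a2@(3,4):0 a3@(0,0):0 a4@(1,3):1 a5@(1,1):0 a6@(0,1):0 a7@(1,5):0 a8@(0,4):0 a9@(3,1):1 a10@(2,1):0 a11@(2,2):1 a12@(3,5):1 a13@(1,4):0 a14@(1,2):0 a15@(0,2):1
t=2: a0@(2,5):0 a1@(0,5):0 a2@(3,4):0 a3@(0,0):0 a4@(1,3):1 a5@(1,1):0 a6@(0,1):0 a7@(1,5):0 a8@(0,4):0 a9@(3,1):1 a10@(2,1):0 a11@(2,2):1 a12@(3,5):0 a13@(1,4):0 a14@(1,2):0 a15@(0,2):1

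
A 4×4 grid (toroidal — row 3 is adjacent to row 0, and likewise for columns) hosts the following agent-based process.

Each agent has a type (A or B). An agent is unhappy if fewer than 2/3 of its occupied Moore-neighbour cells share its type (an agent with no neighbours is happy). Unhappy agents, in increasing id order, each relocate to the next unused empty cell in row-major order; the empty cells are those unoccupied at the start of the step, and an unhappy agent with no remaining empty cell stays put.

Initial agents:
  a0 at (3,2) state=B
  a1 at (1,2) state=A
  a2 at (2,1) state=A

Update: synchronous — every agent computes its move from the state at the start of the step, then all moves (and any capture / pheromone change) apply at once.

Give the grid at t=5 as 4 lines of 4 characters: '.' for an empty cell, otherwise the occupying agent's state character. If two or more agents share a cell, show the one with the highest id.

t=1: a0@(0,0):B a1@(1,2):A a2@(0,1):A
t=2: a0@(0,2):B a1@(1,2):A a2@(0,3):A
t=3: a0@(0,0):B a1@(0,1):A a2@(1,0):A
t=4: a0@(0,2):B a1@(0,3):A a2@(1,1):A
t=5: a0@(0,0):B a1@(0,1):A a2@(1,0):A

BA..
A...
....
....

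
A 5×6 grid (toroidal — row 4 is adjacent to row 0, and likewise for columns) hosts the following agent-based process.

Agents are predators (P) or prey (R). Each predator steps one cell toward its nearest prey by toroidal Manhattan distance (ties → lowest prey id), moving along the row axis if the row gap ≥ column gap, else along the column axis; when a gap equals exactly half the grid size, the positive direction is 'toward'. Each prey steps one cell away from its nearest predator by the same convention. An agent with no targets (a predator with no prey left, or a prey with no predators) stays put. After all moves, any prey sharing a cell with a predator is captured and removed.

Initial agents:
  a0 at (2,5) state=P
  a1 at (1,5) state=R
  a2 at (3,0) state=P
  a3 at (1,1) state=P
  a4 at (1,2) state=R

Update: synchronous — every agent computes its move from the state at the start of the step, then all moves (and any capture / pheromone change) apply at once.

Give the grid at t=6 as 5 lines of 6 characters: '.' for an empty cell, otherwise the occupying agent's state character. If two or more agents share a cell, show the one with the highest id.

......
......
....PP
.....P
......

t=1: a0@(1,5):P a1@(0,5):R a2@(2,0):P a3@(1,2):P a4@(1,3):R
t=2: a0@(0,5):P a1@(4,5):R a2@(1,0):P a3@(1,3):P a4@(1,4):R
t=3: a0@(4,5):P a1@(3,5):R a2@(1,5):P a3@(1,4):P
t=4: a0@(3,5):P a2@(2,5):P a3@(2,4):P
t=5: (unchanged — steady state)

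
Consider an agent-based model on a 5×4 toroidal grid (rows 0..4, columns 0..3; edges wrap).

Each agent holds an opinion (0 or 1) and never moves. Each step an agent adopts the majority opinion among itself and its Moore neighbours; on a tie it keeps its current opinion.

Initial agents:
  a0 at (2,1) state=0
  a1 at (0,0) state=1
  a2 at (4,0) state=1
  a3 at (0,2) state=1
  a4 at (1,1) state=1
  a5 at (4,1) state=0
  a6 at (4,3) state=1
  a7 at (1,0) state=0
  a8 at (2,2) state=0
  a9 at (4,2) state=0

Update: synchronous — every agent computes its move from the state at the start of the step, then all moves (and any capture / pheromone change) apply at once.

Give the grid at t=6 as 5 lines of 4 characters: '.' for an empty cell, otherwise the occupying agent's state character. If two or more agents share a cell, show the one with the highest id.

t=1: a0@(2,1):0 a1@(0,0):1 a2@(4,0):1 a3@(0,2):1 a4@(1,1):1 a5@(4,1):1 a6@(4,3):1 a7@(1,0):0 a8@(2,2):0 a9@(4,2):0
t=2: a0@(2,1):0 a1@(0,0):1 a2@(4,0):1 a3@(0,2):1 a4@(1,1):1 a5@(4,1):1 a6@(4,3):1 a7@(1,0):0 a8@(2,2):0 a9@(4,2):1
t=3: (unchanged — steady state)

1.1.
01..
.00.
....
1111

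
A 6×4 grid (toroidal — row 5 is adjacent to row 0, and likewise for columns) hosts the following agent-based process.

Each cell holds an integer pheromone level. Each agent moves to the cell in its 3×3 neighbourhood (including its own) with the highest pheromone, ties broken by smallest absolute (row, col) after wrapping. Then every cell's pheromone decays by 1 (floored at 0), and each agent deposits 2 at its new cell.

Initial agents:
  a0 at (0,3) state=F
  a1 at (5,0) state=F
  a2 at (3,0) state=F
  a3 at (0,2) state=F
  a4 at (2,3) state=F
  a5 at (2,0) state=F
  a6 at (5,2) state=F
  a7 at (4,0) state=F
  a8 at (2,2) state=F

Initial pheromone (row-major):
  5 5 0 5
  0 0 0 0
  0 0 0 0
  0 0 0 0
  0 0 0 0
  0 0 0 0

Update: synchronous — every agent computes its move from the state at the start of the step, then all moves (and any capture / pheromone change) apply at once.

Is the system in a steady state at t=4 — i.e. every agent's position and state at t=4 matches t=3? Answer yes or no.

no

t=1: a0@(0,0) a1@(0,0) a2@(2,0) a3@(0,1) a4@(1,0) a5@(1,0) a6@(0,1) a7@(3,0) a8@(1,1) | pheromone: 8 8 0 4 / 4 2 0 0 / 2 0 0 0 / 2 0 0 0 / 0 0 0 0 / 0 0 0 0
t=2: a0@(0,0) a1@(0,0) a2@(1,0) a3@(0,0) a4@(0,0) a5@(0,0) a6@(0,0) a7@(2,0) a8@(0,0) | pheromone: 21 7 0 3 / 5 1 0 0 / 3 0 0 0 / 1 0 0 0 / 0 0 0 0 / 0 0 0 0
t=3: a0@(0,0) a1@(0,0) a2@(0,0) a3@(0,0) a4@(0,0) a5@(0,0) a6@(0,0) a7@(1,0) a8@(0,0) | pheromone: 36 6 0 2 / 6 0 0 0 / 2 0 0 0 / 0 0 0 0 / 0 0 0 0 / 0 0 0 0
t=4: a0@(0,0) a1@(0,0) a2@(0,0) a3@(0,0) a4@(0,0) a5@(0,0) a6@(0,0) a7@(0,0) a8@(0,0) | pheromone: 53 5 0 1 / 5 0 0 0 / 1 0 0 0 / 0 0 0 0 / 0 0 0 0 / 0 0 0 0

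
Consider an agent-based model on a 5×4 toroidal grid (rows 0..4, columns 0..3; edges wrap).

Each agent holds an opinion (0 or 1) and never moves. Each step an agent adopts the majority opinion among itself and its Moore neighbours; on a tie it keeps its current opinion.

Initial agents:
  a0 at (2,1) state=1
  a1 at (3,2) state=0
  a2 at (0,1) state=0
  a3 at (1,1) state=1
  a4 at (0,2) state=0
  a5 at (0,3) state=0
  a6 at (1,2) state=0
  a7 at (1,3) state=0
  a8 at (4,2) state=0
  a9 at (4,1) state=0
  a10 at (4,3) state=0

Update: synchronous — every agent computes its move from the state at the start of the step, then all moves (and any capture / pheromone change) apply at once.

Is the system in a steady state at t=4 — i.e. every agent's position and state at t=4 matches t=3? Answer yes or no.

yes

t=1: a0@(2,1):1 a1@(3,2):0 a2@(0,1):0 a3@(1,1):0 a4@(0,2):0 a5@(0,3):0 a6@(1,2):0 a7@(1,3):0 a8@(4,2):0 a9@(4,1):0 a10@(4,3):0
t=2: a0@(2,1):0 a1@(3,2):0 a2@(0,1):0 a3@(1,1):0 a4@(0,2):0 a5@(0,3):0 a6@(1,2):0 a7@(1,3):0 a8@(4,2):0 a9@(4,1):0 a10@(4,3):0
t=3: (unchanged — steady state)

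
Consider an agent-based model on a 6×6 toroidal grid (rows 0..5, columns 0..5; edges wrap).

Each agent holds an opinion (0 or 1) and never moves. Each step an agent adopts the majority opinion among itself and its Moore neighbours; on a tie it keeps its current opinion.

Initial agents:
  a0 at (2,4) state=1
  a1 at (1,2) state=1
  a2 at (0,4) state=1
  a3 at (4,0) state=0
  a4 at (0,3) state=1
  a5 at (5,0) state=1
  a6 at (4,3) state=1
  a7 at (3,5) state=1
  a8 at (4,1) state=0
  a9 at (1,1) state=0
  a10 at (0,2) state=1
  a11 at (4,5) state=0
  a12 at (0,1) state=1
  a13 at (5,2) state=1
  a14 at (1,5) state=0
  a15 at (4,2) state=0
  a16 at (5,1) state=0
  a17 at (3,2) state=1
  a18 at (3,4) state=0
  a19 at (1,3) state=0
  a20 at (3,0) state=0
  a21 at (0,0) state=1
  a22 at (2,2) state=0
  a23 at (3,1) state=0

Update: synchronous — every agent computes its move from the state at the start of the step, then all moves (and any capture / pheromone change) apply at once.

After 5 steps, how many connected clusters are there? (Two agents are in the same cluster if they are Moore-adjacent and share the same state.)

2

t=1: a0@(2,4):0 a1@(1,2):1 a2@(0,4):1 a3@(4,0):0 a4@(0,3):1 a5@(5,0):0 a6@(4,3):1 a7@(3,5):0 a8@(4,1):0 a9@(1,1):1 a10@(0,2):1 a11@(4,5):0 a12@(0,1):1 a13@(5,2):1 a14@(1,5):1 a15@(4,2):0 a16@(5,1):1 a17@(3,2):0 a18@(3,4):1 a19@(1,3):1 a20@(3,0):0 a21@(0,0):1 a22@(2,2):0 a23@(3,1):0
t=2: a0@(2,4):1 a1@(1,2):1 a2@(0,4):1 a3@(4,0):0 a4@(0,3):1 a5@(5,0):0 a6@(4,3):1 a7@(3,5):0 a8@(4,1):0 a9@(1,1):1 a10@(0,2):1 a11@(4,5):0 a12@(0,1):1 a13@(5,2):1 a14@(1,5):1 a15@(4,2):0 a16@(5,1):1 a17@(3,2):0 a18@(3,4):0 a19@(1,3):1 a20@(3,0):0 a21@(0,0):1 a22@(2,2):0 a23@(3,1):0
t=3: a0@(2,4):1 a1@(1,2):1 a2@(0,4):1 a3@(4,0):0 a4@(0,3):1 a5@(5,0):0 a6@(4,3):0 a7@(3,5):0 a8@(4,1):0 a9@(1,1):1 a10@(0,2):1 a11@(4,5):0 a12@(0,1):1 a13@(5,2):1 a14@(1,5):1 a15@(4,2):0 a16@(5,1):1 a17@(3,2):0 a18@(3,4):0 a19@(1,3):1 a20@(3,0):0 a21@(0,0):1 a22@(2,2):0 a23@(3,1):0
t=4: (unchanged — steady state)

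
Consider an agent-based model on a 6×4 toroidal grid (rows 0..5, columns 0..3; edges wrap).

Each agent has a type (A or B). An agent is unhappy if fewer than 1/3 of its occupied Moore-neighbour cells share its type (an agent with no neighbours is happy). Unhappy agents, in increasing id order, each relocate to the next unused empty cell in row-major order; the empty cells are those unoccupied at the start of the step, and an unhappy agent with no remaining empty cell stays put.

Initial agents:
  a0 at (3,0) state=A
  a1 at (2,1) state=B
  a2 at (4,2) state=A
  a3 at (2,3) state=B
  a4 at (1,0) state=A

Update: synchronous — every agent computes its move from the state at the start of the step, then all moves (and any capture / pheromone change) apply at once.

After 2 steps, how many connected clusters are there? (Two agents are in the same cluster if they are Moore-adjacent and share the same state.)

t=1: a0@(0,0):A a1@(0,1):B a2@(4,2):A a3@(0,2):B a4@(0,3):A
t=2: (unchanged — steady state)

3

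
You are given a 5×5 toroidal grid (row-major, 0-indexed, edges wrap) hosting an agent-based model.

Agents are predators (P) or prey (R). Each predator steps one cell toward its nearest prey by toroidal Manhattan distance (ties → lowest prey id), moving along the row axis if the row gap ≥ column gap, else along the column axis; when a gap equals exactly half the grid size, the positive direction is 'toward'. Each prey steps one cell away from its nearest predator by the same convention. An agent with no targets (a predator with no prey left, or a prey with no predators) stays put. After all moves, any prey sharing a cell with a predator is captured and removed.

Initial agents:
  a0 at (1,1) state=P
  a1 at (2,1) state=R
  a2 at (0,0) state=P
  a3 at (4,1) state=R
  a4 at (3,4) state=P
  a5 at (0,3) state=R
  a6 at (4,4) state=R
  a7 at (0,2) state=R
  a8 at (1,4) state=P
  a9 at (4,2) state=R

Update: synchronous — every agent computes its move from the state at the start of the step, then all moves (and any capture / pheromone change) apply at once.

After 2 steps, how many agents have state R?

t=1: a0@(2,1):P a1@(3,1):R a2@(4,0):P a3@(3,1):R a4@(4,4):P a5@(0,2):R a7@(4,2):R a8@(0,4):P a9@(3,2):R
t=2: a0@(3,1):P a1@(4,1):R a2@(3,0):P a3@(4,1):R a4@(4,3):P a5@(0,1):R a8@(0,3):P a9@(4,2):R

4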